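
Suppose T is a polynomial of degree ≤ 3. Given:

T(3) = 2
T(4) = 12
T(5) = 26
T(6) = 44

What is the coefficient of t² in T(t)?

First differences: 10, 14, 18. Second differences: 4, 4.
Level-2 differences are constant, so T has degree 2.
Fitting a degree-2 polynomial gives T(t) = 2t² - 4t - 4.
The coefficient of t² is 2.

2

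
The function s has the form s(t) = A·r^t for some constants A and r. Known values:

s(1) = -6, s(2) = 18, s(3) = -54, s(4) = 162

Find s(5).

Consecutive ratio: 18/(-6) = -3, and -54/18 = -3, so r = -3.
Then A·(-3)^1 = -6 gives A = 2, and s(t) = 2·(-3)^t.
s(5) = 2·(-3)^5 = -486.

-486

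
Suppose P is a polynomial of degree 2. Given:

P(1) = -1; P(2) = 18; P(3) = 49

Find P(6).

214

Write P(k) = ak² + bk + c; the 3 given values yield a linear system in the 3 coefficients.
Solving, P(k) = 6k² + k - 8.
Then P(6) = 214.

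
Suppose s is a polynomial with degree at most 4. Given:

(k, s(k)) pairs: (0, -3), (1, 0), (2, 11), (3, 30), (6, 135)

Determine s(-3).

36

Write s(k) = ak^4 + bk³ + ck² + dk + e; the 5 given values yield a linear system in the 5 coefficients.
Solving, the top 2 coefficients vanish, and s(k) = 4k² - k - 3.
Then s(-3) = 36.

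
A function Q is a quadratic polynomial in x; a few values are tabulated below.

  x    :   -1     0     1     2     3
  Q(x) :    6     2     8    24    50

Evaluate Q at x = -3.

44

First differences: -4, 6, 16, 26. Second differences: 10, 10, 10.
Level-2 differences are constant, so Q has degree 2.
Fitting a degree-2 polynomial gives Q(x) = 5x² + x + 2.
Then Q(-3) = 44.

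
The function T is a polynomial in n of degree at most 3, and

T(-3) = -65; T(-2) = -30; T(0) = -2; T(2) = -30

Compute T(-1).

Write T(n) = an³ + bn² + cn + d; the 4 given values yield a linear system in the 4 coefficients.
Solving, the leading coefficient vanishes, and T(n) = -7n² - 2.
Then T(-1) = -9.

-9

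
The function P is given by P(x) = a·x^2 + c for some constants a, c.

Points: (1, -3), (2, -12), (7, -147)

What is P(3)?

From P(1) = -3 and P(2) = -12: 1a + c = -3 and 4a + c = -12.
Subtracting: 3a = -9, so a = -3; then c = -3 − (-3)·1 = 0.
So P(x) = -3x² + 0, and P(3) = -27.

-27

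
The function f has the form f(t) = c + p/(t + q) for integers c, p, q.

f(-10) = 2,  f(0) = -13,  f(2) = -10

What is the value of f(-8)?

5

(f(t) − c)(t + q) = p for each data point; the three points give a linear system in c and q, then p follows.
Solving: c = -4, q = 4, p = -36, so f(t) = -4 − 36/(t + 4).
Then f(-8) = -4 − 36/(-4) = 5.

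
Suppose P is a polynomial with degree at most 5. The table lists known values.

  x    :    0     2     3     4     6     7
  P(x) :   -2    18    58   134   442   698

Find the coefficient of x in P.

2

Write P(x) = ax^5 + bx^4 + cx³ + dx² + ex + p; the 6 given values yield a linear system in the 6 coefficients.
Solving, the top 2 coefficients vanish, and P(x) = 2x³ + 2x - 2.
The coefficient of x is 2.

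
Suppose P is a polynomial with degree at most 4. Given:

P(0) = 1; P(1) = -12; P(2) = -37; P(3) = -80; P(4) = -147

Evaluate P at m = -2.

First differences: -13, -25, -43, -67. Second differences: -12, -18, -24. Third differences: -6, -6.
Level-3 differences are constant, so P has degree 3.
Fitting a degree-3 polynomial gives P(m) = -m³ - 3m² - 9m + 1.
Then P(-2) = 15.

15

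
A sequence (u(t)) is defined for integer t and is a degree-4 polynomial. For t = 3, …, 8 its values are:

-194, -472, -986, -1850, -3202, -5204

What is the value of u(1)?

-10

First differences: -278, -514, -864, -1352, -2002. Second differences: -236, -350, -488, -650. Third differences: -114, -138, -162. Fourth differences: -24, -24.
Level-4 differences are constant, so u has degree 4.
Fitting a degree-4 polynomial gives u(t) = -t^4 - t³ - 9t² - 3t + 4.
Then u(1) = -10.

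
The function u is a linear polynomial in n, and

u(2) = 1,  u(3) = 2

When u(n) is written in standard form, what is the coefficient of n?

1

Write u(n) = an + b; the 2 given values yield a linear system in the 2 coefficients.
Solving, u(n) = n - 1.
The coefficient of n is 1.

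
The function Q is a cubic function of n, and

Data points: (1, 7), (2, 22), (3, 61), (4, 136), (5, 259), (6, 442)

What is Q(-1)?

1

First differences: 15, 39, 75, 123, 183. Second differences: 24, 36, 48, 60. Third differences: 12, 12, 12.
Level-3 differences are constant, so Q has degree 3.
Fitting a degree-3 polynomial gives Q(n) = 2n³ + n + 4.
Then Q(-1) = 1.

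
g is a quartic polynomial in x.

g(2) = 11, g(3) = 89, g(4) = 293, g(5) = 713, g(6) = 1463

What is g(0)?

-7

Write g(x) = ax^4 + bx³ + cx² + dx + e; the 5 given values yield a linear system in the 5 coefficients.
Solving, g(x) = x^4 + x³ - x² - x - 7.
Then g(0) = -7.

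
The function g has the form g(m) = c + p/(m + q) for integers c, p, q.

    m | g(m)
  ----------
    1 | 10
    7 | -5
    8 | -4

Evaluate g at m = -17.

1

(g(m) − c)(m + q) = p for each data point; the three points give a linear system in c and q, then p follows.
Solving: c = 0, q = -3, p = -20, so g(m) = -20/(m − 3).
Then g(-17) = 0 − 20/(-20) = 1.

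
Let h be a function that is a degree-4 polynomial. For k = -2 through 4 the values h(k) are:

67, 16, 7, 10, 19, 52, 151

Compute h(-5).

1132

First differences: -51, -9, 3, 9, 33, 99. Second differences: 42, 12, 6, 24, 66. Third differences: -30, -6, 18, 42. Fourth differences: 24, 24, 24.
Level-4 differences are constant, so h has degree 4.
Fitting a degree-4 polynomial gives h(k) = k^4 - 3k³ + 5k² + 7.
Then h(-5) = 1132.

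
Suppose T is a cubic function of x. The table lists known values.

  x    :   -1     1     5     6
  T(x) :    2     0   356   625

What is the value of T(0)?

1

Write T(x) = ax³ + bx² + cx + d; the 4 given values yield a linear system in the 4 coefficients.
Solving, T(x) = 3x³ - 4x + 1.
Then T(0) = 1.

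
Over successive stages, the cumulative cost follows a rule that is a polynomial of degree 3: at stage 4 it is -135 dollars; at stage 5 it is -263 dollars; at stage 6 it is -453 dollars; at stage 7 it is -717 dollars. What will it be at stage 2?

Write the value at x as f(x).
Write f(x) = ax³ + bx² + cx + d; the 4 given values yield a linear system in the 4 coefficients.
Solving, f(x) = -2x³ - x² + 3x - 3.
Then f(2) = -17.

-17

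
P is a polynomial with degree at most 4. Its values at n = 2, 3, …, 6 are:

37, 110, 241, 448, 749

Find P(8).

1705

First differences: 73, 131, 207, 301. Second differences: 58, 76, 94. Third differences: 18, 18.
Level-3 differences are constant, so P has degree 3.
Fitting a degree-3 polynomial gives P(n) = 3n³ + 2n² + 6n - 7.
Then P(8) = 1705.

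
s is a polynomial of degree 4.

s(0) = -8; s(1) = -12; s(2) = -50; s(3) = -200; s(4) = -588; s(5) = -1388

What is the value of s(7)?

First differences: -4, -38, -150, -388, -800. Second differences: -34, -112, -238, -412. Third differences: -78, -126, -174. Fourth differences: -48, -48.
Level-4 differences are constant, so s has degree 4.
Fitting a degree-4 polynomial gives s(t) = -2t^4 - t³ - t - 8.
Then s(7) = -5160.

-5160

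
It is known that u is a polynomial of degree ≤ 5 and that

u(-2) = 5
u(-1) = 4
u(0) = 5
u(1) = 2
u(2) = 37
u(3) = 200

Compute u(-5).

Write u(t) = at^5 + bt^4 + ct³ + dt² + et + p; the 6 given values yield a linear system in the 6 coefficients.
Solving, the leading coefficient vanishes, and u(t) = 2t^4 + 3t³ - 4t² - 4t + 5.
Then u(-5) = 800.

800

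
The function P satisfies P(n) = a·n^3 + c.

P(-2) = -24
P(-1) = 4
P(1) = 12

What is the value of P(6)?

From P(-2) = -24 and P(-1) = 4: -8a + c = -24 and -1a + c = 4.
Subtracting: 7a = 28, so a = 4; then c = -24 − 4·(-8) = 8.
So P(n) = 4n³ + 8, and P(6) = 872.

872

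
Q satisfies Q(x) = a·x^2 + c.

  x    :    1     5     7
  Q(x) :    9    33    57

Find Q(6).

From Q(1) = 9 and Q(5) = 33: 1a + c = 9 and 25a + c = 33.
Subtracting: 24a = 24, so a = 1; then c = 9 − 1·1 = 8.
So Q(x) = 1x² + 8, and Q(6) = 44.

44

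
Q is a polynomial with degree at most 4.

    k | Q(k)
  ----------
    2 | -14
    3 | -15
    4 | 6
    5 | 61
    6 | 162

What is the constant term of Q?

First differences: -1, 21, 55, 101. Second differences: 22, 34, 46. Third differences: 12, 12.
Level-3 differences are constant, so Q has degree 3.
Fitting a degree-3 polynomial gives Q(k) = 2k³ - 7k² - 4k + 6.
The constant term is Q(0) = 6.

6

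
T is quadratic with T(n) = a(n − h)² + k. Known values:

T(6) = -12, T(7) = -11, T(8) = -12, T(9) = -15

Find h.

7

First differences 1, -1, -3; second difference -2 = 2a, so a = -1.
Expanding, the n-coefficient is −2ah = 2h; matching it to the data gives h = 7, and then k = -11.
So T(n) = -1(n − 7)² − 11.
Hence h = 7.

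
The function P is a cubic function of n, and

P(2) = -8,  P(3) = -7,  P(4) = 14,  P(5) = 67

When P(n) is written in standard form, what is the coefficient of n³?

2

Write P(n) = an³ + bn² + cn + d; the 4 given values yield a linear system in the 4 coefficients.
Solving, P(n) = 2n³ - 8n² + 3n + 2.
The coefficient of n³ is 2.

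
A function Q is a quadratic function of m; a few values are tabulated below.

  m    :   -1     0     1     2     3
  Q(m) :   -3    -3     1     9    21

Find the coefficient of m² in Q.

2

First differences: 0, 4, 8, 12. Second differences: 4, 4, 4.
Level-2 differences are constant, so Q has degree 2.
Fitting a degree-2 polynomial gives Q(m) = 2m² + 2m - 3.
The coefficient of m² is 2.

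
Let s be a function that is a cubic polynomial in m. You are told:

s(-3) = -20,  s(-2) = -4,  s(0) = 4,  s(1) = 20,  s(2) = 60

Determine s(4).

Write s(m) = am³ + bm² + cm + d; the 5 given values yield a linear system in the 4 coefficients.
Solving, s(m) = 2m³ + 6m² + 8m + 4.
Then s(4) = 260.

260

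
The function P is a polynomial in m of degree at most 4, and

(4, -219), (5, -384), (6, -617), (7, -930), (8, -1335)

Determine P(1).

-12

First differences: -165, -233, -313, -405. Second differences: -68, -80, -92. Third differences: -12, -12.
Level-3 differences are constant, so P has degree 3.
Fitting a degree-3 polynomial gives P(m) = -2m³ - 4m² - 7m + 1.
Then P(1) = -12.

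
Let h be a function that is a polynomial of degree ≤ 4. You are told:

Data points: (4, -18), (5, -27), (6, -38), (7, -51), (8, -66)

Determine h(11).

First differences: -9, -11, -13, -15. Second differences: -2, -2, -2.
Level-2 differences are constant, so h has degree 2.
Fitting a degree-2 polynomial gives h(n) = -n² - 2.
Then h(11) = -123.

-123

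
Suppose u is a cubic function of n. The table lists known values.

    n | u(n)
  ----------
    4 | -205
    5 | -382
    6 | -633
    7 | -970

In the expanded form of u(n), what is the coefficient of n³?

Write u(n) = an³ + bn² + cn + d; the 4 given values yield a linear system in the 4 coefficients.
Solving, u(n) = -2n³ - 7n² + 8n + 3.
The coefficient of n³ is -2.

-2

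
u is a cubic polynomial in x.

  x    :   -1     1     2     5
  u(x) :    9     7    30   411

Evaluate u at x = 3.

93

Write u(x) = ax³ + bx² + cx + d; the 4 given values yield a linear system in the 4 coefficients.
Solving, u(x) = 3x³ + 2x² - 4x + 6.
Then u(3) = 93.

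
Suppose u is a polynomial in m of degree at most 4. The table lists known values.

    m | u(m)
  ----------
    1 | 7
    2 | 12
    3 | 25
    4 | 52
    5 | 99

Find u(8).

420

First differences: 5, 13, 27, 47. Second differences: 8, 14, 20. Third differences: 6, 6.
Level-3 differences are constant, so u has degree 3.
Fitting a degree-3 polynomial gives u(m) = m³ - 2m² + 4m + 4.
Then u(8) = 420.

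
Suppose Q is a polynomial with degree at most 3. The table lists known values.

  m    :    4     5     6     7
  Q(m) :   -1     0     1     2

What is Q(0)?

First differences: 1, 1, 1.
Level-1 differences are constant, so Q has degree 1.
Fitting a degree-1 polynomial gives Q(m) = m - 5.
The constant term is Q(0) = -5.

-5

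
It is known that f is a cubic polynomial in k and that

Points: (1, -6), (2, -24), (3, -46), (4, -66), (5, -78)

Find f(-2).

First differences: -18, -22, -20, -12. Second differences: -4, 2, 8. Third differences: 6, 6.
Level-3 differences are constant, so f has degree 3.
Fitting a degree-3 polynomial gives f(k) = k³ - 8k² - k + 2.
Then f(-2) = -36.

-36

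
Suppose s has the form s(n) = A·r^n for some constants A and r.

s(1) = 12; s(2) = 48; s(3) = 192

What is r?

4

Consecutive ratio: 48/12 = 4, and 192/48 = 4, so r = 4.
Then A·4^1 = 12 gives A = 3, and s(n) = 3·4^n.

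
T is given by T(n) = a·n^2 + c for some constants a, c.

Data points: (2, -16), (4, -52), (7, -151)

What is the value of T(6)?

-112

From T(2) = -16 and T(4) = -52: 4a + c = -16 and 16a + c = -52.
Subtracting: 12a = -36, so a = -3; then c = -16 − (-3)·4 = -4.
So T(n) = -3n² − 4, and T(6) = -112.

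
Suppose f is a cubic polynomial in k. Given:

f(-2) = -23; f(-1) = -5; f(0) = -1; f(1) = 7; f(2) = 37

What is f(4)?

First differences: 18, 4, 8, 30. Second differences: -14, 4, 22. Third differences: 18, 18.
Level-3 differences are constant, so f has degree 3.
Fitting a degree-3 polynomial gives f(k) = 3k³ + 2k² + 3k - 1.
Then f(4) = 235.

235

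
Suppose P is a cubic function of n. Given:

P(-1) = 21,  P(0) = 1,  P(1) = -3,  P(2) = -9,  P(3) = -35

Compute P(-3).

First differences: -20, -4, -6, -26. Second differences: 16, -2, -20. Third differences: -18, -18.
Level-3 differences are constant, so P has degree 3.
Fitting a degree-3 polynomial gives P(n) = -3n³ + 8n² - 9n + 1.
Then P(-3) = 181.

181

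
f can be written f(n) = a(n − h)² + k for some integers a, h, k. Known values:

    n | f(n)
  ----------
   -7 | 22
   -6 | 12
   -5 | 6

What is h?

First differences -10, -6; second difference 4 = 2a, so a = 2.
Expanding, the n-coefficient is −2ah = -4h; matching it to the data gives h = -4, and then k = 4.
So f(n) = 2(n + 4)² + 4.
Hence h = -4.

-4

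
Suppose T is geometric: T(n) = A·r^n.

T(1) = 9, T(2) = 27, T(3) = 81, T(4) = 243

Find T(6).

Consecutive ratio: 27/9 = 3, and 81/27 = 3, so r = 3.
Then A·3^1 = 9 gives A = 3, and T(n) = 3·3^n.
T(6) = 3·3^6 = 2187.

2187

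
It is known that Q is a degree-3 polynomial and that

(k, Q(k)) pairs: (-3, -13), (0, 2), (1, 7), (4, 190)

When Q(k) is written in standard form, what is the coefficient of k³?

Write Q(k) = ak³ + bk² + ck + d; the 4 given values yield a linear system in the 4 coefficients.
Solving, Q(k) = 2k³ + 4k² - k + 2.
The coefficient of k³ is 2.

2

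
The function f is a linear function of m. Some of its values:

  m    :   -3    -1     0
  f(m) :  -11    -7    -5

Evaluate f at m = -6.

-17

Write f(m) = am + b; the 3 given values yield a linear system in the 2 coefficients.
Solving, f(m) = 2m - 5.
Then f(-6) = -17.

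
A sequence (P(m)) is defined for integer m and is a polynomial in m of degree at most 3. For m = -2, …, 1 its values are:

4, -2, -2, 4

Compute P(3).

Write P(m) = am³ + bm² + cm + d; the 4 given values yield a linear system in the 4 coefficients.
Solving, the leading coefficient vanishes, and P(m) = 3m² + 3m - 2.
Then P(3) = 34.

34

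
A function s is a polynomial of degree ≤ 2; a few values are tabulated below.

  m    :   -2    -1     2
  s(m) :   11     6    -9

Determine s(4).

Write s(m) = am² + bm + c; the 3 given values yield a linear system in the 3 coefficients.
Solving, the leading coefficient vanishes, and s(m) = -5m + 1.
Then s(4) = -19.

-19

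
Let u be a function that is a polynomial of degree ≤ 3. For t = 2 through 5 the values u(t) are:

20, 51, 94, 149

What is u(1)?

1

First differences: 31, 43, 55. Second differences: 12, 12.
Level-2 differences are constant, so u has degree 2.
Fitting a degree-2 polynomial gives u(t) = 6t² + t - 6.
Then u(1) = 1.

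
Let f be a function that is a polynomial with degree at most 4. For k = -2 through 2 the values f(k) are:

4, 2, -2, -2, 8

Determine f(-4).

-22

First differences: -2, -4, 0, 10. Second differences: -2, 4, 10. Third differences: 6, 6.
Level-3 differences are constant, so f has degree 3.
Fitting a degree-3 polynomial gives f(k) = k³ + 2k² - 3k - 2.
Then f(-4) = -22.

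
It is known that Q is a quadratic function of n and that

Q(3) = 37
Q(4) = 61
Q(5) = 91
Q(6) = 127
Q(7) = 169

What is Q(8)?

217

First differences: 24, 30, 36, 42. Second differences: 6, 6, 6.
Level-2 differences are constant, so Q has degree 2.
Extending the table by one column gives the next first difference 48, so Q(8) = 169 + 48 = 217.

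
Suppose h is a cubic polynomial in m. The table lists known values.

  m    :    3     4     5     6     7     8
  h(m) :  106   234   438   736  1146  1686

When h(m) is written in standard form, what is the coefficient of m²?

First differences: 128, 204, 298, 410, 540. Second differences: 76, 94, 112, 130. Third differences: 18, 18, 18.
Level-3 differences are constant, so h has degree 3.
Fitting a degree-3 polynomial gives h(m) = 3m³ + 2m² + 3m - 2.
The coefficient of m² is 2.

2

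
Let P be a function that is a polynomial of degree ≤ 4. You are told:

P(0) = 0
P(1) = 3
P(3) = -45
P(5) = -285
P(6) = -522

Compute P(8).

Write P(k) = ak^4 + bk³ + ck² + dk + e; the 5 given values yield a linear system in the 5 coefficients.
Solving, the leading coefficient vanishes, and P(k) = -3k³ + 3k² + 3k.
Then P(8) = -1320.

-1320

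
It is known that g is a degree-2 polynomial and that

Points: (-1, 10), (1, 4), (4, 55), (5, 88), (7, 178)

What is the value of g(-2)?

Write g(k) = ak² + bk + c; the 5 given values yield a linear system in the 3 coefficients.
Solving, g(k) = 4k² - 3k + 3.
Then g(-2) = 25.

25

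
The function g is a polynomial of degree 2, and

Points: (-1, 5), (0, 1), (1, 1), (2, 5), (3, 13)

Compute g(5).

Write g(t) = at² + bt + c; the 5 given values yield a linear system in the 3 coefficients.
Solving, g(t) = 2t² - 2t + 1.
Then g(5) = 41.

41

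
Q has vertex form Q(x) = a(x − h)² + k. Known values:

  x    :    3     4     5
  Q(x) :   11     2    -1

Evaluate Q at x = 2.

First differences -9, -3; second difference 6 = 2a, so a = 3.
Expanding, the x-coefficient is −2ah = -6h; matching it to the data gives h = 5, and then k = -1.
So Q(x) = 3(x − 5)² − 1.
Q(2) = 3·(-3)² − 1 = 26.

26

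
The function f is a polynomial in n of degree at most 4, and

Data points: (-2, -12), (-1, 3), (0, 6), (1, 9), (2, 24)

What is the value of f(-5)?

-249

First differences: 15, 3, 3, 15. Second differences: -12, 0, 12. Third differences: 12, 12.
Level-3 differences are constant, so f has degree 3.
Fitting a degree-3 polynomial gives f(n) = 2n³ + n + 6.
Then f(-5) = -249.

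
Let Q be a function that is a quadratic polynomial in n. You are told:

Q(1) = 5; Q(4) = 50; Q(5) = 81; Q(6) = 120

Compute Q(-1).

Write Q(n) = an² + bn + c; the 4 given values yield a linear system in the 3 coefficients.
Solving, Q(n) = 4n² - 5n + 6.
Then Q(-1) = 15.

15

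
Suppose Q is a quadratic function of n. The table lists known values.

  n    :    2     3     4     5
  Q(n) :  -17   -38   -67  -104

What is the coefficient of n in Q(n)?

Write Q(n) = an² + bn + c; the 4 given values yield a linear system in the 3 coefficients.
Solving, Q(n) = -4n² - n + 1.
The coefficient of n is -1.

-1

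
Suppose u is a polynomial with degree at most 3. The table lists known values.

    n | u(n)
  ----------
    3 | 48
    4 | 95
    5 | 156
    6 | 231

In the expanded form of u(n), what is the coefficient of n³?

Write u(n) = an³ + bn² + cn + d; the 4 given values yield a linear system in the 4 coefficients.
Solving, the leading coefficient vanishes, and u(n) = 7n² - 2n - 9.
The coefficient of n³ is 0.

0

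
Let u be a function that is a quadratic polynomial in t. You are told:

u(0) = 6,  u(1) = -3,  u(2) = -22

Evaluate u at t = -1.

5

Write u(t) = at² + bt + c; the 3 given values yield a linear system in the 3 coefficients.
Solving, u(t) = -5t² - 4t + 6.
Then u(-1) = 5.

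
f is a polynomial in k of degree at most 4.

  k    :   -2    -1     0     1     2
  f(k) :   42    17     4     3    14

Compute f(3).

37

First differences: -25, -13, -1, 11. Second differences: 12, 12, 12.
Level-2 differences are constant, so f has degree 2.
Extending the table by one column gives the next first difference 23, so f(3) = 14 + 23 = 37.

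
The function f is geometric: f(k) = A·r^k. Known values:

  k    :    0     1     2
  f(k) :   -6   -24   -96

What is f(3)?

Consecutive ratio: -24/(-6) = 4, and -96/(-24) = 4, so r = 4.
Then A·4^0 = -6 gives A = -6, and f(k) = -6·4^k.
f(3) = -6·4^3 = -384.

-384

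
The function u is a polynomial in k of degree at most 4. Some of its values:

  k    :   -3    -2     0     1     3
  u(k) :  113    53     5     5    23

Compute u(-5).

Write u(k) = ak^4 + bk³ + ck² + dk + e; the 5 given values yield a linear system in the 5 coefficients.
Solving, the leading coefficient vanishes, and u(k) = -k³ + 7k² - 6k + 5.
Then u(-5) = 335.

335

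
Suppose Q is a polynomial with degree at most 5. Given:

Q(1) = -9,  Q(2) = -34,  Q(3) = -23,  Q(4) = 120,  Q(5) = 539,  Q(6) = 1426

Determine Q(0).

4

First differences: -25, 11, 143, 419, 887. Second differences: 36, 132, 276, 468. Third differences: 96, 144, 192. Fourth differences: 48, 48.
Level-4 differences are constant, so Q has degree 4.
Fitting a degree-4 polynomial gives Q(n) = 2n^4 - 4n³ - 8n² - 3n + 4.
Then Q(0) = 4.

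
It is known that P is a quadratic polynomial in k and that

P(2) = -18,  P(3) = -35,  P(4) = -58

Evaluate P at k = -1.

-3

Write P(k) = ak² + bk + c; the 3 given values yield a linear system in the 3 coefficients.
Solving, P(k) = -3k² - 2k - 2.
Then P(-1) = -3.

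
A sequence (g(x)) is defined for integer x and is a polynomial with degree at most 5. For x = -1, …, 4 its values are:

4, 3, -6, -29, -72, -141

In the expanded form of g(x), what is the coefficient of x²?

First differences: -1, -9, -23, -43, -69. Second differences: -8, -14, -20, -26. Third differences: -6, -6, -6.
Level-3 differences are constant, so g has degree 3.
Fitting a degree-3 polynomial gives g(x) = -x³ - 4x² - 4x + 3.
The coefficient of x² is -4.

-4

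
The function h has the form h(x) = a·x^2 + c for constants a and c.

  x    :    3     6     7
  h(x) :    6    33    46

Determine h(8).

61

From h(3) = 6 and h(6) = 33: 9a + c = 6 and 36a + c = 33.
Subtracting: 27a = 27, so a = 1; then c = 6 − 1·9 = -3.
So h(x) = 1x² − 3, and h(8) = 61.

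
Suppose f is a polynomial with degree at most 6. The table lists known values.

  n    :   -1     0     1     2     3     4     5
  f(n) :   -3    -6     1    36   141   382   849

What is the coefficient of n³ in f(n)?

First differences: -3, 7, 35, 105, 241, 467. Second differences: 10, 28, 70, 136, 226. Third differences: 18, 42, 66, 90. Fourth differences: 24, 24, 24.
Level-4 differences are constant, so f has degree 4.
Fitting a degree-4 polynomial gives f(n) = n^4 + n³ + 4n² + n - 6.
The coefficient of n³ is 1.

1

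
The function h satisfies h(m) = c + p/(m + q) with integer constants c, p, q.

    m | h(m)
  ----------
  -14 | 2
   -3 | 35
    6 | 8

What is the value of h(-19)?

(h(m) − c)(m + q) = p for each data point; the three points give a linear system in c and q, then p follows.
Solving: c = 5, q = 4, p = 30, so h(m) = 5 + 30/(m + 4).
Then h(-19) = 5 + 30/(-15) = 3.

3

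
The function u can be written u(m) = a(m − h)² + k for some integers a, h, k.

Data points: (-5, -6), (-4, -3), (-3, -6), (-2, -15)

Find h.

First differences 3, -3, -9; second difference -6 = 2a, so a = -3.
Expanding, the m-coefficient is −2ah = 6h; matching it to the data gives h = -4, and then k = -3.
So u(m) = -3(m + 4)² − 3.
Hence h = -4.

-4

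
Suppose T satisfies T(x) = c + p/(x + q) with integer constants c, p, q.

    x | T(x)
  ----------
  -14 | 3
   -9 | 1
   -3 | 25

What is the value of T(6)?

(T(x) − c)(x + q) = p for each data point; the three points give a linear system in c and q, then p follows.
Solving: c = 5, q = 4, p = 20, so T(x) = 5 + 20/(x + 4).
Then T(6) = 5 + 20/10 = 7.

7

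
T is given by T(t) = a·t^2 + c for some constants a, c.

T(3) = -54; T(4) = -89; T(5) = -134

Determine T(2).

From T(3) = -54 and T(4) = -89: 9a + c = -54 and 16a + c = -89.
Subtracting: 7a = -35, so a = -5; then c = -54 − (-5)·9 = -9.
So T(t) = -5t² − 9, and T(2) = -29.

-29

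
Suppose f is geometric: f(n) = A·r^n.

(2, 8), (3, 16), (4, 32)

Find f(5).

64

Consecutive ratio: 16/8 = 2, and 32/16 = 2, so r = 2.
Then A·2^2 = 8 gives A = 2, and f(n) = 2·2^n.
f(5) = 2·2^5 = 64.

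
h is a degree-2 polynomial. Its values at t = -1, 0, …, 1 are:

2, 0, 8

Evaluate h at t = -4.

Write h(t) = at² + bt + c; the 3 given values yield a linear system in the 3 coefficients.
Solving, h(t) = 5t² + 3t.
Then h(-4) = 68.

68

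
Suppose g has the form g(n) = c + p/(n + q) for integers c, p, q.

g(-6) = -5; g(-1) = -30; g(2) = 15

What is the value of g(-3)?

(g(n) − c)(n + q) = p for each data point; the three points give a linear system in c and q, then p follows.
Solving: c = 0, q = 0, p = 30, so g(n) = 30/(n + 0).
Then g(-3) = 0 + 30/(-3) = -10.

-10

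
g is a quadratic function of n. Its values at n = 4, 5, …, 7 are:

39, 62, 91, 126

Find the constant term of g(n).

First differences: 23, 29, 35. Second differences: 6, 6.
Level-2 differences are constant, so g has degree 2.
Fitting a degree-2 polynomial gives g(n) = 3n² - 4n + 7.
The constant term is g(0) = 7.

7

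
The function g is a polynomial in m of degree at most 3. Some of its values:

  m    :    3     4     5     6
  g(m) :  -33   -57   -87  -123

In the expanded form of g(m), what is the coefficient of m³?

0

First differences: -24, -30, -36. Second differences: -6, -6.
Level-2 differences are constant, so g has degree 2.
Fitting a degree-2 polynomial gives g(m) = -3m² - 3m + 3.
The coefficient of m³ is 0.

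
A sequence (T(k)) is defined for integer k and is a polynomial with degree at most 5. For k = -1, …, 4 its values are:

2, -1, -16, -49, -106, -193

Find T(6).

First differences: -3, -15, -33, -57, -87. Second differences: -12, -18, -24, -30. Third differences: -6, -6, -6.
Level-3 differences are constant, so T has degree 3.
Fitting a degree-3 polynomial gives T(k) = -k³ - 6k² - 8k - 1.
Then T(6) = -481.

-481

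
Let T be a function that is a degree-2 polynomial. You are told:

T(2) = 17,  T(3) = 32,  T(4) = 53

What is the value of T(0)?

5

Write T(x) = ax² + bx + c; the 3 given values yield a linear system in the 3 coefficients.
Solving, T(x) = 3x² + 5.
Then T(0) = 5.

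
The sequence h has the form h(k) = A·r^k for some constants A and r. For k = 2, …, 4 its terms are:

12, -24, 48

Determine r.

-2

Consecutive ratio: -24/12 = -2, and 48/(-24) = -2, so r = -2.
Then A·(-2)^2 = 12 gives A = 3, and h(k) = 3·(-2)^k.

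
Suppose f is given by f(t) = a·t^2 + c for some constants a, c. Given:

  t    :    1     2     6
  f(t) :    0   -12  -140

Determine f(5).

-96

From f(1) = 0 and f(2) = -12: 1a + c = 0 and 4a + c = -12.
Subtracting: 3a = -12, so a = -4; then c = 0 − (-4)·1 = 4.
So f(t) = -4t² + 4, and f(5) = -96.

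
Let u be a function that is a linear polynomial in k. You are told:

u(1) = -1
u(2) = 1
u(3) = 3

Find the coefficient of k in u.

First differences: 2, 2.
Level-1 differences are constant, so u has degree 1.
Fitting a degree-1 polynomial gives u(k) = 2k - 3.
The coefficient of k is 2.

2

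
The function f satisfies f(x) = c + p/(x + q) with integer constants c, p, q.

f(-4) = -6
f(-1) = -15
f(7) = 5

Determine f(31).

(f(x) − c)(x + q) = p for each data point; the three points give a linear system in c and q, then p follows.
Solving: c = 0, q = -1, p = 30, so f(x) = 30/(x − 1).
Then f(31) = 0 + 30/30 = 1.

1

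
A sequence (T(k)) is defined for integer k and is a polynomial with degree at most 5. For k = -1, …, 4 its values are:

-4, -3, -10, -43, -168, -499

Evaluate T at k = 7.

-4588

First differences: 1, -7, -33, -125, -331. Second differences: -8, -26, -92, -206. Third differences: -18, -66, -114. Fourth differences: -48, -48.
Level-4 differences are constant, so T has degree 4.
Fitting a degree-4 polynomial gives T(k) = -2k^4 + k³ - 2k² - 4k - 3.
Then T(7) = -4588.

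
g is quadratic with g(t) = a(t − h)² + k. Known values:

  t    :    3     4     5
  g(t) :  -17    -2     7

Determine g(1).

-65

First differences 15, 9; second difference -6 = 2a, so a = -3.
Expanding, the t-coefficient is −2ah = 6h; matching it to the data gives h = 6, and then k = 10.
So g(t) = -3(t − 6)² + 10.
g(1) = -3·(-5)² + 10 = -65.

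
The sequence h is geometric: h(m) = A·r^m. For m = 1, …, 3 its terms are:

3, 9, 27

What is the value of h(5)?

Consecutive ratio: 9/3 = 3, and 27/9 = 3, so r = 3.
Then A·3^1 = 3 gives A = 1, and h(m) = 1·3^m.
h(5) = 1·3^5 = 243.

243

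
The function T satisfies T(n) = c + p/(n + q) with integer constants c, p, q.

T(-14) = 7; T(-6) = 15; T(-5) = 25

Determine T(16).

4

(T(n) − c)(n + q) = p for each data point; the three points give a linear system in c and q, then p follows.
Solving: c = 5, q = 4, p = -20, so T(n) = 5 − 20/(n + 4).
Then T(16) = 5 − 20/20 = 4.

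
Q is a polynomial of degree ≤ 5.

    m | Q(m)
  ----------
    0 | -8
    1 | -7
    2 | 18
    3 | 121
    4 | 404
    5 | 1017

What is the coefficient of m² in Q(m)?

7

First differences: 1, 25, 103, 283, 613. Second differences: 24, 78, 180, 330. Third differences: 54, 102, 150. Fourth differences: 48, 48.
Level-4 differences are constant, so Q has degree 4.
Fitting a degree-4 polynomial gives Q(m) = 2m^4 - 3m³ + 7m² - 5m - 8.
The coefficient of m² is 7.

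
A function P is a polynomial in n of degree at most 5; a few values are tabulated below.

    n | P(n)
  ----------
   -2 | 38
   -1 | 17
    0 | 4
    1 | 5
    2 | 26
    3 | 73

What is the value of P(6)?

430

Write P(n) = an^5 + bn^4 + cn³ + dn² + en + p; the 6 given values yield a linear system in the 6 coefficients.
Solving, the top 2 coefficients vanish, and P(n) = n³ + 7n² - 7n + 4.
Then P(6) = 430.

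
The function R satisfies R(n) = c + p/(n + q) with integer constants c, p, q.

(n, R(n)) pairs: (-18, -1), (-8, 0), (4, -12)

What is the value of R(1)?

(R(n) − c)(n + q) = p for each data point; the three points give a linear system in c and q, then p follows.
Solving: c = -2, q = -2, p = -20, so R(n) = -2 − 20/(n − 2).
Then R(1) = -2 − 20/(-1) = 18.

18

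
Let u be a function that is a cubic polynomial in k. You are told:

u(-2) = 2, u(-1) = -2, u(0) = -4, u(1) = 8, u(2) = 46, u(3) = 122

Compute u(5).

Write u(k) = ak³ + bk² + ck + d; the 6 given values yield a linear system in the 4 coefficients.
Solving, u(k) = 2k³ + 7k² + 3k - 4.
Then u(5) = 436.

436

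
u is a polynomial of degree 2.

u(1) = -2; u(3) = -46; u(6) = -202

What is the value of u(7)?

Write u(m) = am² + bm + c; the 3 given values yield a linear system in the 3 coefficients.
Solving, u(m) = -6m² + 2m + 2.
Then u(7) = -278.

-278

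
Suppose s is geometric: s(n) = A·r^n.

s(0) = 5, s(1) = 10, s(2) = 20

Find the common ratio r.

Consecutive ratio: 10/5 = 2, and 20/10 = 2, so r = 2.
Then A·2^0 = 5 gives A = 5, and s(n) = 5·2^n.

2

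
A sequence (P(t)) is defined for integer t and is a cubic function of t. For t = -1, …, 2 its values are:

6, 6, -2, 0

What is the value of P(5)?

246

Write P(t) = at³ + bt² + ct + d; the 4 given values yield a linear system in the 4 coefficients.
Solving, P(t) = 3t³ - 4t² - 7t + 6.
Then P(5) = 246.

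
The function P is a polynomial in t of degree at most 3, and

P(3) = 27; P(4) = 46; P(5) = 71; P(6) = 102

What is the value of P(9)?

Write P(t) = at³ + bt² + ct + d; the 4 given values yield a linear system in the 4 coefficients.
Solving, the leading coefficient vanishes, and P(t) = 3t² - 2t + 6.
Then P(9) = 231.

231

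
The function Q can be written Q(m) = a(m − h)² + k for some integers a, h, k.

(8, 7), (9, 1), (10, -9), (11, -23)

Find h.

7

First differences -6, -10, -14; second difference -4 = 2a, so a = -2.
Expanding, the m-coefficient is −2ah = 4h; matching it to the data gives h = 7, and then k = 9.
So Q(m) = -2(m − 7)² + 9.
Hence h = 7.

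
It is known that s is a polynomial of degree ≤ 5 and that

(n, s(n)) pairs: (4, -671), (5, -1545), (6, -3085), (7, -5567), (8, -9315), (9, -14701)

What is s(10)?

-22145

Write s(n) = an^5 + bn^4 + cn³ + dn² + en + p; the 6 given values yield a linear system in the 6 coefficients.
Solving, the leading coefficient vanishes, and s(n) = -2n^4 - 2n³ - n² - 5n + 5.
Then s(10) = -22145.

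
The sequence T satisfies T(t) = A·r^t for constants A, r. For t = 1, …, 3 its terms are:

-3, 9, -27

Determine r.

Consecutive ratio: 9/(-3) = -3, and -27/9 = -3, so r = -3.
Then A·(-3)^1 = -3 gives A = 1, and T(t) = 1·(-3)^t.

-3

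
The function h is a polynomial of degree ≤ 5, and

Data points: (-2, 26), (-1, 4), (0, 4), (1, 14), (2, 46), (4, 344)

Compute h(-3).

106

Write h(m) = am^5 + bm^4 + cm³ + dm² + em + p; the 6 given values yield a linear system in the 6 coefficients.
Solving, the leading coefficient vanishes, and h(m) = m^4 + 4m² + 5m + 4.
Then h(-3) = 106.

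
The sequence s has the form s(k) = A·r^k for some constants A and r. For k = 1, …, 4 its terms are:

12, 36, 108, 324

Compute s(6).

Consecutive ratio: 36/12 = 3, and 108/36 = 3, so r = 3.
Then A·3^1 = 12 gives A = 4, and s(k) = 4·3^k.
s(6) = 4·3^6 = 2916.

2916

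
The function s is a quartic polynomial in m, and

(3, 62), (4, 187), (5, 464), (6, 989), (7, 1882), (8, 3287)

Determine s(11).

12374

Write s(m) = am^4 + bm³ + cm² + dm + e; the 6 given values yield a linear system in the 5 coefficients.
Solving, s(m) = m^4 - 2m³ + 3m² + 3m - 1.
Then s(11) = 12374.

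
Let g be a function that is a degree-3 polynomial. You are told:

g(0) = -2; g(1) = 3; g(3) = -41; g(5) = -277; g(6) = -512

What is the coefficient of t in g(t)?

5

Write g(t) = at³ + bt² + ct + d; the 5 given values yield a linear system in the 4 coefficients.
Solving, g(t) = -3t³ + 3t² + 5t - 2.
The coefficient of t is 5.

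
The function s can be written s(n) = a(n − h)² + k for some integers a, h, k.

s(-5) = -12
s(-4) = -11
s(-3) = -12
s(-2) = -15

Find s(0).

-27

First differences 1, -1, -3; second difference -2 = 2a, so a = -1.
Expanding, the n-coefficient is −2ah = 2h; matching it to the data gives h = -4, and then k = -11.
So s(n) = -1(n + 4)² − 11.
s(0) = -1·4² − 11 = -27.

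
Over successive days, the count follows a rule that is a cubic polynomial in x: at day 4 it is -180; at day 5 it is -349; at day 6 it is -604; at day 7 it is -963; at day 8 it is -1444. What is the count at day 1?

Write the value at x as P(x).
Write P(x) = ax³ + bx² + cx + d; the 5 given values yield a linear system in the 4 coefficients.
Solving, P(x) = -3x³ + 2x² - 4x - 4.
Then P(1) = -9.

-9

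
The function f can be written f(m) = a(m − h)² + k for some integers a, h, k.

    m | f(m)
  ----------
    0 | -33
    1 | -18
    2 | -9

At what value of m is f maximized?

3

First differences 15, 9; second difference -6 = 2a, so a = -3.
Expanding, the m-coefficient is −2ah = 6h; matching it to the data gives h = 3, and then k = -6.
So f(m) = -3(m − 3)² − 6.
Hence h = 3.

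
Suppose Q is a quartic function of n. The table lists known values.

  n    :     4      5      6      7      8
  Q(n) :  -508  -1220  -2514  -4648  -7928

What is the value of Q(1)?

Write Q(n) = an^4 + bn³ + cn² + dn + e; the 5 given values yield a linear system in the 5 coefficients.
Solving, Q(n) = -2n^4 + n³ - 4n² + n.
Then Q(1) = -4.

-4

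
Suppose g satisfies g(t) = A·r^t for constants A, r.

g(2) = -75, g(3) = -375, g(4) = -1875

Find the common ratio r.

5

Consecutive ratio: -375/(-75) = 5, and -1875/(-375) = 5, so r = 5.
Then A·5^2 = -75 gives A = -3, and g(t) = -3·5^t.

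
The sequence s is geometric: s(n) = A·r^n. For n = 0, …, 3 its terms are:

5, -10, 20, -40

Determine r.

-2

Consecutive ratio: -10/5 = -2, and 20/(-10) = -2, so r = -2.
Then A·(-2)^0 = 5 gives A = 5, and s(n) = 5·(-2)^n.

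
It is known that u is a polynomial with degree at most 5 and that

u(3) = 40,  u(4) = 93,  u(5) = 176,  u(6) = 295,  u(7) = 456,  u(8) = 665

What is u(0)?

First differences: 53, 83, 119, 161, 209. Second differences: 30, 36, 42, 48. Third differences: 6, 6, 6.
Level-3 differences are constant, so u has degree 3.
Fitting a degree-3 polynomial gives u(n) = n³ + 3n² - 5n + 1.
Then u(0) = 1.

1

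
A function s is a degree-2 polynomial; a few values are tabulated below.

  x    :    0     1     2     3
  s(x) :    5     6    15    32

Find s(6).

131

First differences: 1, 9, 17. Second differences: 8, 8.
Level-2 differences are constant, so s has degree 2.
Fitting a degree-2 polynomial gives s(x) = 4x² - 3x + 5.
Then s(6) = 131.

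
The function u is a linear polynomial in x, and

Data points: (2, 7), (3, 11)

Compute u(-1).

-5

Write u(x) = ax + b; the 2 given values yield a linear system in the 2 coefficients.
Solving, u(x) = 4x - 1.
Then u(-1) = -5.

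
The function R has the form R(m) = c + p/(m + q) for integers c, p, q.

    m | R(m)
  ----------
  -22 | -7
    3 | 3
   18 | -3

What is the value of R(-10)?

-10

(R(m) − c)(m + q) = p for each data point; the three points give a linear system in c and q, then p follows.
Solving: c = -5, q = 2, p = 40, so R(m) = -5 + 40/(m + 2).
Then R(-10) = -5 + 40/(-8) = -10.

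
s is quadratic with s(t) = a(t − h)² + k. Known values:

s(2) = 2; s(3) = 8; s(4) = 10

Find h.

4

First differences 6, 2; second difference -4 = 2a, so a = -2.
Expanding, the t-coefficient is −2ah = 4h; matching it to the data gives h = 4, and then k = 10.
So s(t) = -2(t − 4)² + 10.
Hence h = 4.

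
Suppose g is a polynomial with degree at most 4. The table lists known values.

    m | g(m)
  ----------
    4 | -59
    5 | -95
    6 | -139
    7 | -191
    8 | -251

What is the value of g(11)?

First differences: -36, -44, -52, -60. Second differences: -8, -8, -8.
Level-2 differences are constant, so g has degree 2.
Fitting a degree-2 polynomial gives g(m) = -4m² + 5.
Then g(11) = -479.

-479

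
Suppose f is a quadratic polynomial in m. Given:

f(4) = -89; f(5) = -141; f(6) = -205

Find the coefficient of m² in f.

Write f(m) = am² + bm + c; the 3 given values yield a linear system in the 3 coefficients.
Solving, f(m) = -6m² + 2m - 1.
The coefficient of m² is -6.

-6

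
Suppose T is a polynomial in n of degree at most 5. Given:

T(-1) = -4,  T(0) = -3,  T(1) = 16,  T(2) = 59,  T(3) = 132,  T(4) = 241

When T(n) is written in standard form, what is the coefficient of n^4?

0

First differences: 1, 19, 43, 73, 109. Second differences: 18, 24, 30, 36. Third differences: 6, 6, 6.
Level-3 differences are constant, so T has degree 3.
Fitting a degree-3 polynomial gives T(n) = n³ + 9n² + 9n - 3.
The coefficient of n^4 is 0.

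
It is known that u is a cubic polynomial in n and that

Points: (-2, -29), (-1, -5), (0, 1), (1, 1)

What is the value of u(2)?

Write u(n) = an³ + bn² + cn + d; the 4 given values yield a linear system in the 4 coefficients.
Solving, u(n) = 2n³ - 3n² + n + 1.
Then u(2) = 7.

7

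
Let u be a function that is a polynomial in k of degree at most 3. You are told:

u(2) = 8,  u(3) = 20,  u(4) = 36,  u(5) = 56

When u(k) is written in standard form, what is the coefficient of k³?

First differences: 12, 16, 20. Second differences: 4, 4.
Level-2 differences are constant, so u has degree 2.
Fitting a degree-2 polynomial gives u(k) = 2k² + 2k - 4.
The coefficient of k³ is 0.

0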